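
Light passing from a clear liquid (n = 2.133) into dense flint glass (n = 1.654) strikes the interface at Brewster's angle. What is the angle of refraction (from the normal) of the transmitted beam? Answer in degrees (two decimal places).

θ_B = arctan(n₂/n₁) = arctan(1.654/2.133) = 37.79°.
At Brewster's angle the reflected and refracted rays are perpendicular, so θ_t = 90° − θ_B = 90° − 37.79° = 52.21°.

θ_t ≈ 52.21°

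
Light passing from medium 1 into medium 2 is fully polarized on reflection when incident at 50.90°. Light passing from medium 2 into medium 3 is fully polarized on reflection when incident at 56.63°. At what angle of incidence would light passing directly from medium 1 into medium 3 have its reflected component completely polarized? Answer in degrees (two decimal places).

θ_B ≈ 61.84°

n₂/n₁ = tan 50.90° = 1.2305 and n₃/n₂ = tan 56.63° = 1.5183.
So n₃/n₁ = (n₂/n₁)(n₃/n₂) = 1.2305 × 1.5183 = 1.8683.
θ_B(1→3) = arctan(1.8683) = 61.84°.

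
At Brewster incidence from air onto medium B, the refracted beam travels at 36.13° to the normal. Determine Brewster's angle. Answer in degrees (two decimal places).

Brewster's condition makes the reflected and refracted beams perpendicular: θ_B + θ_t = 90°.
So θ_B = 90° − θ_t = 90° − 36.13° = 53.87°.

θ_B ≈ 53.87°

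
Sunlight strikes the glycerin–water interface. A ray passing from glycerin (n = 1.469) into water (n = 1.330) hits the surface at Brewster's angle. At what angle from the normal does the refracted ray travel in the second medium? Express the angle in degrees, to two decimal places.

θ_t ≈ 47.84°

tan θ_B = n₂/n₁ = 1.330/1.469 = 0.9054, so θ_B = 42.16°.
Since θ_B + θ_t = 90° at Brewster incidence, θ_t = 90° − 42.16° = 47.84°.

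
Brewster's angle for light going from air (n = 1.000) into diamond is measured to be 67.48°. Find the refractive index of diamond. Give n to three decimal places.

At Brewster's angle, tan θ_B = n₂/n₁ with n₁ on the incident side (air) and n₂ on the transmitted side (diamond).
n₂ = n₁ tan θ_B = 1.000 × tan 67.48° = 2.412.

n ≈ 2.412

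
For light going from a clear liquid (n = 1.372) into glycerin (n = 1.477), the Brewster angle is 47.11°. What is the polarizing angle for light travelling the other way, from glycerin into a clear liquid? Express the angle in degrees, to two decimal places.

The two Brewster angles are complementary: θ_B' = 90° − θ_B = 90° − 47.11° = 42.89°.

θ_B' ≈ 42.89°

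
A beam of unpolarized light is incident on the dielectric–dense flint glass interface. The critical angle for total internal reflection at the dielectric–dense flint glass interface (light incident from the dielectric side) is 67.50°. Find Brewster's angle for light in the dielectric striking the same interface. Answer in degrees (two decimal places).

n₂/n₁ = sin θ_c = sin 67.50° = 0.9239.
tan θ_B equals the same ratio, so θ_B = arctan(0.9239) = 42.73°.

θ_B ≈ 42.73°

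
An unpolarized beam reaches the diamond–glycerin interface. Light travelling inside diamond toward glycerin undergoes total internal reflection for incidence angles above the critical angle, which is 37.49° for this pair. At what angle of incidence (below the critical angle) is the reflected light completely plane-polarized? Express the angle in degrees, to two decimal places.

n₂/n₁ = sin θ_c = sin 37.49° = 0.6086.
tan θ_B equals the same ratio, so θ_B = arctan(0.6086) = 31.33°.

θ_B ≈ 31.33°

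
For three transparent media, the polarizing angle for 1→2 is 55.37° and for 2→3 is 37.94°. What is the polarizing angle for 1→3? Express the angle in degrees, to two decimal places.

θ_B ≈ 48.46°

Each Brewster angle gives a ratio: n₂/n₁ = tan 55.37° = 1.4480, n₃/n₂ = tan 37.94° = 0.7796.
Multiplying, n₃/n₁ = 1.4480 × 0.7796 = 1.1288, and θ_B(1→3) = arctan 1.1288 = 48.46°.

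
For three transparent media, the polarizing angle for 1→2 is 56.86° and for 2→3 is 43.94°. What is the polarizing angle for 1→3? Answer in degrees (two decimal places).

tan θ_B(1→2) = n₂/n₁ = tan 56.86° = 1.5317.
tan θ_B(2→3) = n₃/n₂ = tan 43.94° = 0.9637.
So n₃/n₁ = (n₂/n₁)(n₃/n₂) = 1.5317 × 0.9637 = 1.4760.
θ_B(1→3) = arctan(1.4760) = 55.88°.

θ_B ≈ 55.88°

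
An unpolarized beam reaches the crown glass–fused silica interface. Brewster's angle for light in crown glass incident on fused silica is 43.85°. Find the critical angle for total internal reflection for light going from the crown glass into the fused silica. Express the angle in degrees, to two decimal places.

n₂/n₁ = tan 43.85° = 0.9606; the critical angle satisfies sin θ_c = n₂/n₁.
θ_c = arcsin(0.9606) = 73.87°.

θ_c ≈ 73.87°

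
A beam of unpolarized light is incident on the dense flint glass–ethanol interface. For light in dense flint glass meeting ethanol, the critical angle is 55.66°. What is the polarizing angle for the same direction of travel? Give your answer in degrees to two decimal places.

θ_B ≈ 39.55°

sin θ_c = n₂/n₁, so n₂/n₁ = sin 55.66° = 0.8257.
Brewster: tan θ_B = n₂/n₁ = 0.8257.
θ_B = arctan(0.8257) = 39.55°.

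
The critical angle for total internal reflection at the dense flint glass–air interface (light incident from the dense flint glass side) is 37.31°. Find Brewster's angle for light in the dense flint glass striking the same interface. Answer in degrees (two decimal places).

θ_B ≈ 31.22°

At the critical angle sin θ_c = n₂/n₁, giving n₂/n₁ = sin 37.31° = 0.6061.
Then tan θ_B = n₂/n₁ = 0.6061, so θ_B = arctan 0.6061 = 31.22°.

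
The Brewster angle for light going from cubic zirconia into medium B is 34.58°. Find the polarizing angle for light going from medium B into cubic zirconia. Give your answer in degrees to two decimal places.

The two Brewster angles are complementary: θ_B' = 90° − θ_B = 90° − 34.58° = 55.42°.

θ_B' ≈ 55.42°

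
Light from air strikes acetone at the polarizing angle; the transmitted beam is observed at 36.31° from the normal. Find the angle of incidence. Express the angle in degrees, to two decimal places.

θ_B ≈ 53.69°

Brewster's condition makes the reflected and refracted beams perpendicular: θ_B + θ_t = 90°.
θ_B = 90° − 36.31° = 53.69°.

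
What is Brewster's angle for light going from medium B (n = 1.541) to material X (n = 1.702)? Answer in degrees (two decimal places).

θ_B ≈ 47.84°

Brewster's condition: tan θ_B = n₂/n₁ = 1.702/1.541 = 1.1045. Taking the arctangent, θ_B = 47.84°.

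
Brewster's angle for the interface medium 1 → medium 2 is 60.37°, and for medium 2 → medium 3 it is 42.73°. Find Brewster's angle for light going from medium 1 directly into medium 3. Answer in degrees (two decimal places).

θ_B ≈ 58.38°

Each Brewster angle gives a ratio: n₂/n₁ = tan 60.37° = 1.7582, n₃/n₂ = tan 42.73° = 0.9237.
So n₃/n₁ = (n₂/n₁)(n₃/n₂) = 1.7582 × 0.9237 = 1.6241.
θ_B(1→3) = arctan(1.6241) = 58.38°.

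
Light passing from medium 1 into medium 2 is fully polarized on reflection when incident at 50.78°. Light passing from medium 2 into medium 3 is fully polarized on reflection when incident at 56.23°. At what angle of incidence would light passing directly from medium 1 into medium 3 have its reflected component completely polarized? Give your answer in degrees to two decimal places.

θ_B ≈ 61.38°

n₂/n₁ = tan 50.78° = 1.2252 and n₃/n₂ = tan 56.23° = 1.4955.
n₃/n₁ = 1.8323. Then tan θ_B(1→3) = n₃/n₁, so θ_B(1→3) = arctan(1.8323) = 61.38°.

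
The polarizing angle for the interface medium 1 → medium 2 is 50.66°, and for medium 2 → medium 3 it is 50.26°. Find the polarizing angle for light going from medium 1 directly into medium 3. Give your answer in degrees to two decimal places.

Each Brewster angle gives a ratio: n₂/n₁ = tan 50.66° = 1.2200, n₃/n₂ = tan 50.26° = 1.2028.
Multiplying, n₃/n₁ = 1.2200 × 1.2028 = 1.4674, and θ_B(1→3) = arctan 1.4674 = 55.73°.

θ_B ≈ 55.73°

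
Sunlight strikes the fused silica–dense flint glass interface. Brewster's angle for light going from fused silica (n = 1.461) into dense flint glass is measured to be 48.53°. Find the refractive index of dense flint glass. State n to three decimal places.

n ≈ 1.653

Full polarization of the reflected beam means tan θ_B = n₂/n₁, where n₁ is the incident medium (fused silica).
n₂ = n₁ tan θ_B = 1.461 × tan 48.53° = 1.653.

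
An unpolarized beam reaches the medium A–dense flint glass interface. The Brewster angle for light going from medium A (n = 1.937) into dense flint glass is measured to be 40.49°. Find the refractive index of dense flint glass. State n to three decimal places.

n ≈ 1.654

At the Brewster angle, tan θ_B = n₂/n₁ with n₁ on the incident side (medium A) and n₂ on the transmitted side (dense flint glass).
n₂ = n₁ tan θ_B = 1.937 × tan 40.49° = 1.654.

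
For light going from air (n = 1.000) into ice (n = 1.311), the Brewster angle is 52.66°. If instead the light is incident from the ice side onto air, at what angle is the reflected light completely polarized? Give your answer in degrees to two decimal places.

The two Brewster angles are complementary: θ_B' = 90° − θ_B = 90° − 52.66° = 37.34°.

θ_B' ≈ 37.34°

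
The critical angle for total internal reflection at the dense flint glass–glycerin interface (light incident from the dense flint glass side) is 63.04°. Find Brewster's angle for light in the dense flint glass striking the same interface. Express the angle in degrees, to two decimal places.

At the critical angle sin θ_c = n₂/n₁, giving n₂/n₁ = sin 63.04° = 0.8913.
Then tan θ_B = n₂/n₁ = 0.8913, so θ_B = arctan 0.8913 = 41.71°.

θ_B ≈ 41.71°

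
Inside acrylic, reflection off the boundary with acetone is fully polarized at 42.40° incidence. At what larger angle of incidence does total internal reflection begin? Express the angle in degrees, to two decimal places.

θ_c ≈ 65.94°

n₂/n₁ = tan 42.40° = 0.9131; the critical angle satisfies sin θ_c = n₂/n₁.
θ_c = arcsin(0.9131) = 65.94°.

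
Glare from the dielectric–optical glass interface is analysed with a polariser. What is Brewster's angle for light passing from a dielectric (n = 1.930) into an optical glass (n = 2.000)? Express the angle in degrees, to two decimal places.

θ_B ≈ 46.02°

The reflected p-component vanishes when tan θ_B = n₂/n₁.
tan θ_B = n₂/n₁ = 2.000/1.930 = 1.0363.
So θ_B = arctan 1.0363 = 46.02°.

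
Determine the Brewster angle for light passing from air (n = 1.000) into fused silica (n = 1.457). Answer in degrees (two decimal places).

θ_B ≈ 55.54°

tan θ_B = n₂/n₁ = 1.457/1.000 = 1.4570.
θ_B = arctan(1.4570) = 55.54°.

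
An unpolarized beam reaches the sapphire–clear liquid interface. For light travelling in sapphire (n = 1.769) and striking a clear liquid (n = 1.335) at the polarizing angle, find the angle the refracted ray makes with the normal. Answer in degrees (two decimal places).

θ_t ≈ 52.96°

tan θ_B = n₂/n₁ = 1.335/1.769 = 0.7547, so θ_B = 37.04°.
At Brewster's angle the reflected and refracted rays are perpendicular, so θ_t = 90° − θ_B = 90° − 37.04° = 52.96°.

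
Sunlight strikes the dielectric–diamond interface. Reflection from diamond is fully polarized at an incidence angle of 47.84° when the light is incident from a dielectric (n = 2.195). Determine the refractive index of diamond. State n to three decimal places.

Brewster's law: tan θ_B = n₂/n₁ (light incident in a dielectric, refracted into diamond).
n₂ = n₁ tan θ_B = 2.195 × tan 47.84° = 2.424.

n ≈ 2.424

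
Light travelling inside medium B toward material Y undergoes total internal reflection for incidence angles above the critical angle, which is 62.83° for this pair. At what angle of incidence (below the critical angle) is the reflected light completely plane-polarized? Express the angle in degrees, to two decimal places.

θ_B ≈ 41.66°

At the critical angle sin θ_c = n₂/n₁, giving n₂/n₁ = sin 62.83° = 0.8897.
Then tan θ_B = n₂/n₁ = 0.8897, so θ_B = arctan 0.8897 = 41.66°.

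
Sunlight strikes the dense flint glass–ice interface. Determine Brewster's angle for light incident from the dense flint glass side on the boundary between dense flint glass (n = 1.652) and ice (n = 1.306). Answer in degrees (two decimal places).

tan θ_B = n₂/n₁ = 1.306/1.652 = 0.7906.
So θ_B = arctan 0.7906 = 38.33°.

θ_B ≈ 38.33°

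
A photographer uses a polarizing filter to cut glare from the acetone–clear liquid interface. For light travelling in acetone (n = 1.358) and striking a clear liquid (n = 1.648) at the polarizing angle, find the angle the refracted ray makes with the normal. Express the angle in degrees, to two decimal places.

θ_t ≈ 39.49°

tan θ_B = n₂/n₁ = 1.648/1.358 = 1.2135, so θ_B = 50.51°.
Since θ_B + θ_t = 90° at Brewster incidence, θ_t = 90° − 50.51° = 39.49°.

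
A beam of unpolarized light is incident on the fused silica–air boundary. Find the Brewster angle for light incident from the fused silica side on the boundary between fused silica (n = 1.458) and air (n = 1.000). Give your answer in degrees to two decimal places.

θ_B ≈ 34.45°

Brewster's condition: tan θ_B = n₂/n₁ = 1.000/1.458 = 0.6859. Taking the arctangent, θ_B = 34.45°.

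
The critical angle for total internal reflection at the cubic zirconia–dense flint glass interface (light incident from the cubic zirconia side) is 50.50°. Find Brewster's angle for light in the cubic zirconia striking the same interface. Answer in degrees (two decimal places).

sin θ_c = n₂/n₁, so n₂/n₁ = sin 50.50° = 0.7716.
Brewster: tan θ_B = n₂/n₁ = 0.7716.
θ_B = arctan(0.7716) = 37.65°.

θ_B ≈ 37.65°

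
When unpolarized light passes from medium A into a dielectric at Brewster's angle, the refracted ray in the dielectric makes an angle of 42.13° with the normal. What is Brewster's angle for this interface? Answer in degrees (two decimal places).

Since the reflected and refracted rays are at right angles at the polarizing angle, θ_B + θ_t = 90°.
θ_B = 90° − 42.13° = 47.87°.

θ_B ≈ 47.87°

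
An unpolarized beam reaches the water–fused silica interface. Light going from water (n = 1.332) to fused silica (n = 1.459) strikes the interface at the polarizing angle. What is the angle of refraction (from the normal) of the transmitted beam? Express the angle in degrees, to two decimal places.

θ_B = arctan(n₂/n₁) = arctan(1.459/1.332) = 47.61°.
At Brewster's angle the reflected and refracted rays are perpendicular, so θ_t = 90° − θ_B = 90° − 47.61° = 42.39°.

θ_t ≈ 42.39°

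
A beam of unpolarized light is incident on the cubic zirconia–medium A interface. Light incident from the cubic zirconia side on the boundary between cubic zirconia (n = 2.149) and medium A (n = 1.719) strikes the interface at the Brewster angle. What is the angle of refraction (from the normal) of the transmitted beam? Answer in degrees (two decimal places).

First find Brewster's angle: tan θ_B = 1.719/2.149 = 0.7999, giving θ_B = 38.66°.
At Brewster's angle the reflected and refracted rays are perpendicular, so θ_t = 90° − θ_B = 90° − 38.66° = 51.34°.

θ_t ≈ 51.34°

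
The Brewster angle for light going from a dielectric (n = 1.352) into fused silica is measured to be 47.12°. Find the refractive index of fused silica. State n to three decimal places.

n ≈ 1.456

Full polarization of the reflected beam means tan θ_B = n₂/n₁, where n₁ is the incident medium (a dielectric).
n₂ = n₁ tan θ_B = 1.352 × tan 47.12° = 1.456.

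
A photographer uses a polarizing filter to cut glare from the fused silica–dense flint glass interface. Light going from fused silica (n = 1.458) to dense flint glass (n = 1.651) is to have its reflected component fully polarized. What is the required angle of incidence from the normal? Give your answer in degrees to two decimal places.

The reflected p-component vanishes when tan θ_B = n₂/n₁.
Here n₂/n₁ = 1.651/1.458 = 1.1324, and Brewster's law gives tan θ_B = n₂/n₁.
θ_B = arctan(1.1324) = 48.55°.

θ_B ≈ 48.55°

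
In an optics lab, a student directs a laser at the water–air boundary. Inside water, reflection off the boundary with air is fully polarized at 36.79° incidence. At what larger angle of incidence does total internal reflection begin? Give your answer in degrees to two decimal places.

n₂/n₁ = tan 36.79° = 0.7478; the critical angle satisfies sin θ_c = n₂/n₁.
θ_c = arcsin(0.7478) = 48.40°.

θ_c ≈ 48.40°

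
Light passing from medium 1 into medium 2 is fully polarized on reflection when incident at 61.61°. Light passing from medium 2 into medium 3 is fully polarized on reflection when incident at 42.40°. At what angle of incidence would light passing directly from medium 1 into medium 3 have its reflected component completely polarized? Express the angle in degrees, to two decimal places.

θ_B ≈ 59.38°

n₂/n₁ = tan 61.61° = 1.8502 and n₃/n₂ = tan 42.40° = 0.9131.
So n₃/n₁ = (n₂/n₁)(n₃/n₂) = 1.8502 × 0.9131 = 1.6895.
θ_B(1→3) = arctan(1.6895) = 59.38°.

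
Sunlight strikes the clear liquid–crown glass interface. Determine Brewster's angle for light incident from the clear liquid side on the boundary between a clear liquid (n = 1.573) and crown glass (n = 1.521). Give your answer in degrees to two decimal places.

Here n₂/n₁ = 1.521/1.573 = 0.9669, and Brewster's law gives tan θ_B = n₂/n₁. Taking the arctangent, θ_B = 44.04°.

θ_B ≈ 44.04°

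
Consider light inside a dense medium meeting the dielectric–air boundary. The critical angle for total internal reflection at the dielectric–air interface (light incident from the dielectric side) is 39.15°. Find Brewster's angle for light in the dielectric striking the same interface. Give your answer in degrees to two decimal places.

θ_B ≈ 32.27°

sin θ_c = n₂/n₁, so n₂/n₁ = sin 39.15° = 0.6314.
Brewster: tan θ_B = n₂/n₁ = 0.6314.
θ_B = arctan(0.6314) = 32.27°.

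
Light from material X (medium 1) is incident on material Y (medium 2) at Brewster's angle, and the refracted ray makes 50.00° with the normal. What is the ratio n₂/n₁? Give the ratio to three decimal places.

θ_B + θ_t = 90°, so θ_B = 90° − 50.00° = 40.00°.
tan θ_B = n₂/n₁, so n₂/n₁ = tan 40.00° = 0.839.

n₂/n₁ ≈ 0.839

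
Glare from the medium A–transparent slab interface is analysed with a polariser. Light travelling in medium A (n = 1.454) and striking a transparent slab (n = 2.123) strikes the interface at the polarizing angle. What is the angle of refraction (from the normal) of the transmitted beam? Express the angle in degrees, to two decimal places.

θ_t ≈ 34.41°

θ_B = arctan(n₂/n₁) = arctan(2.123/1.454) = 55.59°.
The refracted ray is perpendicular to the reflected ray, so θ_t = 90° − θ_B = 34.41°.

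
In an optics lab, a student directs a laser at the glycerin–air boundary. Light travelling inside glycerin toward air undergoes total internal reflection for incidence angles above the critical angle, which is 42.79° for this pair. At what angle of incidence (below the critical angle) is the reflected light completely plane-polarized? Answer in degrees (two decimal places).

θ_B ≈ 34.19°

n₂/n₁ = sin θ_c = sin 42.79° = 0.6793.
tan θ_B equals the same ratio, so θ_B = arctan(0.6793) = 34.19°.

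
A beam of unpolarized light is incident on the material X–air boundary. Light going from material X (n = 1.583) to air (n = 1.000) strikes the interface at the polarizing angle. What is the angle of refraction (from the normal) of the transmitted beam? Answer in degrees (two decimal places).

θ_t ≈ 57.72°

θ_B = arctan(n₂/n₁) = arctan(1.000/1.583) = 32.28°.
At Brewster's angle the reflected and refracted rays are perpendicular, so θ_t = 90° − θ_B = 90° − 32.28° = 57.72°.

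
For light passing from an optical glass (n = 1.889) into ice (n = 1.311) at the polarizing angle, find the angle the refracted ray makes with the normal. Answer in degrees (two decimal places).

θ_t ≈ 55.24°

θ_B = arctan(n₂/n₁) = arctan(1.311/1.889) = 34.76°.
Since θ_B + θ_t = 90° at Brewster incidence, θ_t = 90° − 34.76° = 55.24°.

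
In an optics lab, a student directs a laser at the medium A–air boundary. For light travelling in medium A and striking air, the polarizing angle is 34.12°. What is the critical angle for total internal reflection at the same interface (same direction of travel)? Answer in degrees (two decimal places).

θ_c ≈ 42.65°

n₂/n₁ = tan 34.12° = 0.6776; the critical angle satisfies sin θ_c = n₂/n₁.
θ_c = arcsin(0.6776) = 42.65°.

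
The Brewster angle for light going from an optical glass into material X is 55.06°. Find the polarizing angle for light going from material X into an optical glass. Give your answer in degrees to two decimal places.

Reversing the direction swaps n₁ and n₂, so tan θ_B' = 1/tan θ_B and θ_B' = 90° − θ_B.
Hence θ_B' = 90° − 55.06° = 34.94°.

θ_B' ≈ 34.94°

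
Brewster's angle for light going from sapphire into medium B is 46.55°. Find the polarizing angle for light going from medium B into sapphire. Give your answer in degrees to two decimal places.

The two Brewster angles are complementary: θ_B' = 90° − θ_B = 90° − 46.55° = 43.45°.

θ_B' ≈ 43.45°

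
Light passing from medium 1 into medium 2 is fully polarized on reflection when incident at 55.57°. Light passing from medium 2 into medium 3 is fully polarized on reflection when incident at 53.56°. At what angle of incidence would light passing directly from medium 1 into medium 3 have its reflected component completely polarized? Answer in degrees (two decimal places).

θ_B ≈ 63.16°

n₂/n₁ = tan 55.57° = 1.4588 and n₃/n₂ = tan 53.56° = 1.3544.
So n₃/n₁ = (n₂/n₁)(n₃/n₂) = 1.4588 × 1.3544 = 1.9758.
θ_B(1→3) = arctan(1.9758) = 63.16°.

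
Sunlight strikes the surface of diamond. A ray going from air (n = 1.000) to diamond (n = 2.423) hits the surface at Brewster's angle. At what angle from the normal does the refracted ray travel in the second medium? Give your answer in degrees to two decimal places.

θ_t ≈ 22.43°

tan θ_B = n₂/n₁ = 2.423/1.000 = 2.4230, so θ_B = 67.57°.
The refracted ray is perpendicular to the reflected ray, so θ_t = 90° − θ_B = 22.43°.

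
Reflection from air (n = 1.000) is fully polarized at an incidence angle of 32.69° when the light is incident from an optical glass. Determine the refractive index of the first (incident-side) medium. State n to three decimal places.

n ≈ 1.558

At Brewster's angle, tan θ_B = n₂/n₁ with n₁ on the incident side (an optical glass) and n₂ on the transmitted side (air).
n₁ = n₂ / tan θ_B = 1.000 / tan 32.69° = 1.558.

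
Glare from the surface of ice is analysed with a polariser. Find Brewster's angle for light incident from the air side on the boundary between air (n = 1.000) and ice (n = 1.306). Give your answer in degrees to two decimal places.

Brewster's condition: tan θ_B = n₂/n₁ = 1.306/1.000 = 1.3060. Taking the arctangent, θ_B = 52.56°.

θ_B ≈ 52.56°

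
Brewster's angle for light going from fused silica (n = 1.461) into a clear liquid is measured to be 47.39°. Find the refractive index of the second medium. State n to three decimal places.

Brewster's law: tan θ_B = n₂/n₁ (light incident in fused silica, refracted into a clear liquid).
n₂ = n₁ tan θ_B = 1.461 × tan 47.39° = 1.588.

n ≈ 1.588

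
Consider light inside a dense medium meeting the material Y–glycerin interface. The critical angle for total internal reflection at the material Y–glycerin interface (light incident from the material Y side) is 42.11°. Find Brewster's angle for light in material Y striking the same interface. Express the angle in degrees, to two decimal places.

n₂/n₁ = sin θ_c = sin 42.11° = 0.6706.
tan θ_B equals the same ratio, so θ_B = arctan(0.6706) = 33.84°.

θ_B ≈ 33.84°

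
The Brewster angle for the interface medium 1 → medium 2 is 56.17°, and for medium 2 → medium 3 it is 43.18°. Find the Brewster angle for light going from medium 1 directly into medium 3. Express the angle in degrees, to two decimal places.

Each Brewster angle gives a ratio: n₂/n₁ = tan 56.17° = 1.4921, n₃/n₂ = tan 43.18° = 0.9384.
Multiplying, n₃/n₁ = 1.4921 × 0.9384 = 1.4002, and θ_B(1→3) = arctan 1.4002 = 54.47°.

θ_B ≈ 54.47°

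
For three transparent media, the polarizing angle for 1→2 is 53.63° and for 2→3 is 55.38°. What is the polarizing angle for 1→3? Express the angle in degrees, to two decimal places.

n₂/n₁ = tan 53.63° = 1.3579 and n₃/n₂ = tan 55.38° = 1.4485.
Multiplying, n₃/n₁ = 1.3579 × 1.4485 = 1.9669, and θ_B(1→3) = arctan 1.9669 = 63.05°.

θ_B ≈ 63.05°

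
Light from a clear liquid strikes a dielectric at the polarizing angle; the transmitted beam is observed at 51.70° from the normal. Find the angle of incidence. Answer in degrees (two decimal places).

Brewster's condition makes the reflected and refracted beams perpendicular: θ_B + θ_t = 90°.
So θ_B = 90° − θ_t = 90° − 51.70° = 38.30°.

θ_B ≈ 38.30°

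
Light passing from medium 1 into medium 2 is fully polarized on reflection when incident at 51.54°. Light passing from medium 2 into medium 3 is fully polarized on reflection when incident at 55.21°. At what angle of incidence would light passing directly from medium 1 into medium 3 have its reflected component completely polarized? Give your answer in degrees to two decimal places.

θ_B ≈ 61.11°

Each Brewster angle gives a ratio: n₂/n₁ = tan 51.54° = 1.2590, n₃/n₂ = tan 55.21° = 1.4393.
So n₃/n₁ = (n₂/n₁)(n₃/n₂) = 1.2590 × 1.4393 = 1.8121.
θ_B(1→3) = arctan(1.8121) = 61.11°.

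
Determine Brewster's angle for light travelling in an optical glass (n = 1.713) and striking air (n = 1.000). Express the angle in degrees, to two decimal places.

θ_B ≈ 30.28°

Here n₂/n₁ = 1.000/1.713 = 0.5838, and Brewster's law gives tan θ_B = n₂/n₁.
So θ_B = arctan 0.5838 = 30.28°.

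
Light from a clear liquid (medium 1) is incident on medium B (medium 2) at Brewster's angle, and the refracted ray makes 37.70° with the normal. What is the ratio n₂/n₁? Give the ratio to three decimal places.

At Brewster incidence θ_B = 90° − θ_t = 90° − 37.70° = 52.30°.
Then n₂/n₁ = tan θ_B = tan 52.30° = 1.294.

n₂/n₁ ≈ 1.294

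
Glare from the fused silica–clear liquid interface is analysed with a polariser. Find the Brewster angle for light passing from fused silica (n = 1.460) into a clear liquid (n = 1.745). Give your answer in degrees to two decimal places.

θ_B ≈ 50.08°

At Brewster's angle the reflected and refracted rays are perpendicular, which with Snell's law gives tan θ_B = n₂/n₁.
Brewster's condition: tan θ_B = n₂/n₁ = 1.745/1.460 = 1.1952.
θ_B = arctan(1.1952) = 50.08°.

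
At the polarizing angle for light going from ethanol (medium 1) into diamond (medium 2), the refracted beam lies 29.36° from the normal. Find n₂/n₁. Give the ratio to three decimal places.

At Brewster incidence θ_B = 90° − θ_t = 90° − 29.36° = 60.64°.
tan θ_B = n₂/n₁, so n₂/n₁ = tan 60.64° = 1.778.

n₂/n₁ ≈ 1.778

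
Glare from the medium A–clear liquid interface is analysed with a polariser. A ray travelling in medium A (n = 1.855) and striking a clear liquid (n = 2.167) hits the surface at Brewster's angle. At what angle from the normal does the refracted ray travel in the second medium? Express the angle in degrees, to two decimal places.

tan θ_B = n₂/n₁ = 2.167/1.855 = 1.1682, so θ_B = 49.44°.
The refracted ray is perpendicular to the reflected ray, so θ_t = 90° − θ_B = 40.56°.

θ_t ≈ 40.56°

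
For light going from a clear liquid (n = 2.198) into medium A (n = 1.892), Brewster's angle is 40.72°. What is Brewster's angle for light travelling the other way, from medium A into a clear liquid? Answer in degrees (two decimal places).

θ_B' ≈ 49.28°

The two Brewster angles are complementary: θ_B' = 90° − θ_B = 90° − 40.72° = 49.28°.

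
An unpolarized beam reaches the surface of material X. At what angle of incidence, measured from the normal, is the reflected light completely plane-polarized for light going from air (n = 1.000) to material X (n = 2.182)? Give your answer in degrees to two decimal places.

θ_B ≈ 65.38°

At Brewster's angle the reflected and refracted rays are perpendicular, which with Snell's law gives tan θ_B = n₂/n₁.
Brewster's condition: tan θ_B = n₂/n₁ = 2.182/1.000 = 2.1820.
θ_B = arctan(2.1820) = 65.38°.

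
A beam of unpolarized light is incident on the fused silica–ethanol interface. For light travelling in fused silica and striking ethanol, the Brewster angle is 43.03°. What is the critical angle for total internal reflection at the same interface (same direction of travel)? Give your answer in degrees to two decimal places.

θ_c ≈ 68.99°

tan θ_B = n₂/n₁ = tan 43.03° = 0.9335.
Total internal reflection: sin θ_c = n₂/n₁ = 0.9335.
θ_c = arcsin(0.9335) = 68.99°.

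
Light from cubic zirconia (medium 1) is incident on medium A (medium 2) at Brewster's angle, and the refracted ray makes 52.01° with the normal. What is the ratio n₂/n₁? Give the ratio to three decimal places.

n₂/n₁ ≈ 0.781

At Brewster incidence θ_B = 90° − θ_t = 90° − 52.01° = 37.99°.
Then n₂/n₁ = tan θ_B = tan 37.99° = 0.781.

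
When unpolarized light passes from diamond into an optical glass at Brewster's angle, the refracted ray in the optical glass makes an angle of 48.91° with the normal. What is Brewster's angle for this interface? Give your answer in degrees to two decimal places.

θ_B ≈ 41.09°

Since the reflected and refracted rays are at right angles at the polarizing angle, θ_B + θ_t = 90°.
So θ_B = 90° − θ_t = 90° − 48.91° = 41.09°.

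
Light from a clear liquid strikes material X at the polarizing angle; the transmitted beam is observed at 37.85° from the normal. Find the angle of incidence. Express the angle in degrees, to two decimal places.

Brewster's condition makes the reflected and refracted beams perpendicular: θ_B + θ_t = 90°.
θ_B = 90° − 37.85° = 52.15°.

θ_B ≈ 52.15°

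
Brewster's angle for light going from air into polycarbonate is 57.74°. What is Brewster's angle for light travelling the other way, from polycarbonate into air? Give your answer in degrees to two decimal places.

Reversing the direction swaps n₁ and n₂, so tan θ_B' = 1/tan θ_B and θ_B' = 90° − θ_B.
Hence θ_B' = 90° − 57.74° = 32.26°.

θ_B' ≈ 32.26°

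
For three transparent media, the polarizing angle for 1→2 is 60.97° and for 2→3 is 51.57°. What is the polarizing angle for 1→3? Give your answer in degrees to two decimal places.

tan θ_B(1→2) = n₂/n₁ = tan 60.97° = 1.8018.
tan θ_B(2→3) = n₃/n₂ = tan 51.57° = 1.2603.
Multiplying, n₃/n₁ = 1.8018 × 1.2603 = 2.2709, and θ_B(1→3) = arctan 2.2709 = 66.23°.

θ_B ≈ 66.23°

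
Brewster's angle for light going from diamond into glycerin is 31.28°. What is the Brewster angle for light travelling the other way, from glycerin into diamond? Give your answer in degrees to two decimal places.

θ_B' ≈ 58.72°

The two Brewster angles are complementary: θ_B' = 90° − θ_B = 90° − 31.28° = 58.72°.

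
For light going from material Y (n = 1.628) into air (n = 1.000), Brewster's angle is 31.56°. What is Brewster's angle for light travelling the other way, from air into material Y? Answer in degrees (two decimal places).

θ_B' ≈ 58.44°

Reversing the direction swaps n₁ and n₂, so tan θ_B' = 1/tan θ_B and θ_B' = 90° − θ_B.
Hence θ_B' = 90° − 31.56° = 58.44°.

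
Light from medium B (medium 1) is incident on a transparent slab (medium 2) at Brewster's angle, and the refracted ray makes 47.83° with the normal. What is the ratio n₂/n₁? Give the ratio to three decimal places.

n₂/n₁ ≈ 0.906

θ_B + θ_t = 90°, so θ_B = 90° − 47.83° = 42.17°.
tan θ_B = n₂/n₁, so n₂/n₁ = tan 42.17° = 0.906.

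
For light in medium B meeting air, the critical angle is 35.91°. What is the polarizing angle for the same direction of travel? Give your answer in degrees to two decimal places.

θ_B ≈ 30.39°

At the critical angle sin θ_c = n₂/n₁, giving n₂/n₁ = sin 35.91° = 0.5865.
Then tan θ_B = n₂/n₁ = 0.5865, so θ_B = arctan 0.5865 = 30.39°.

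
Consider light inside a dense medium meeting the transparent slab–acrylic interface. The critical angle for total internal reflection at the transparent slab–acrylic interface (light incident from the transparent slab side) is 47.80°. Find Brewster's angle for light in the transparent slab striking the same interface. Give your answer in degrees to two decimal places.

At the critical angle sin θ_c = n₂/n₁, giving n₂/n₁ = sin 47.80° = 0.7408.
Then tan θ_B = n₂/n₁ = 0.7408, so θ_B = arctan 0.7408 = 36.53°.

θ_B ≈ 36.53°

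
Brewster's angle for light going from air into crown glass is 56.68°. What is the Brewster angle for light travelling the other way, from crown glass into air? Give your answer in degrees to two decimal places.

The two Brewster angles are complementary: θ_B' = 90° − θ_B = 90° − 56.68° = 33.32°.

θ_B' ≈ 33.32°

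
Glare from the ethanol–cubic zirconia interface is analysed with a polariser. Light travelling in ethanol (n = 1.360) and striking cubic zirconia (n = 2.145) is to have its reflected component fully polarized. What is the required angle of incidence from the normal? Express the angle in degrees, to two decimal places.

θ_B ≈ 57.62°

Brewster's condition: tan θ_B = n₂/n₁ = 2.145/1.360 = 1.5772. Taking the arctangent, θ_B = 57.62°.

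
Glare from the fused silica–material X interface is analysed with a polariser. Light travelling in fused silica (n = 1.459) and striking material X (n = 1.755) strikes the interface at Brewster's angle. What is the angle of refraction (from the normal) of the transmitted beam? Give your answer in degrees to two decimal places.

θ_t ≈ 39.74°

tan θ_B = n₂/n₁ = 1.755/1.459 = 1.2029, so θ_B = 50.26°.
The refracted ray is perpendicular to the reflected ray, so θ_t = 90° − θ_B = 39.74°.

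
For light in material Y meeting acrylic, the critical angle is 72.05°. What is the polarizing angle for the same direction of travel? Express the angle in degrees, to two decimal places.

θ_B ≈ 43.57°

At the critical angle sin θ_c = n₂/n₁, giving n₂/n₁ = sin 72.05° = 0.9513.
Then tan θ_B = n₂/n₁ = 0.9513, so θ_B = arctan 0.9513 = 43.57°.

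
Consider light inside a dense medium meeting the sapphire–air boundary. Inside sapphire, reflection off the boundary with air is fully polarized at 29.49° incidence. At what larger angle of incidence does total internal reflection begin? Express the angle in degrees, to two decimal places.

θ_c ≈ 34.44°

tan θ_B = n₂/n₁ = tan 29.49° = 0.5655.
Total internal reflection: sin θ_c = n₂/n₁ = 0.5655.
θ_c = arcsin(0.5655) = 34.44°.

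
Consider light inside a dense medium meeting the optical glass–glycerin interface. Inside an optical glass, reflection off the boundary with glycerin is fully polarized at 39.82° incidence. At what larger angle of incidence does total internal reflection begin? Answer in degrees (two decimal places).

θ_c ≈ 56.49°

tan θ_B = n₂/n₁ = tan 39.82° = 0.8338.
Total internal reflection: sin θ_c = n₂/n₁ = 0.8338.
θ_c = arcsin(0.8338) = 56.49°.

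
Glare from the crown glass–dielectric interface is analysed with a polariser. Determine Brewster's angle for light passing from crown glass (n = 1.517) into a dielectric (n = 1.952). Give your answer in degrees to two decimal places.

Brewster's condition: tan θ_B = n₂/n₁ = 1.952/1.517 = 1.2868.
So θ_B = arctan 1.2868 = 52.15°.

θ_B ≈ 52.15°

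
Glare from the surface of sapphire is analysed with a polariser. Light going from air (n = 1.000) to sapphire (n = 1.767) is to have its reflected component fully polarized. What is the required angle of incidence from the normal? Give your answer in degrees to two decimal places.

θ_B ≈ 60.49°

Here n₂/n₁ = 1.767/1.000 = 1.7670, and Brewster's law gives tan θ_B = n₂/n₁. Taking the arctangent, θ_B = 60.49°.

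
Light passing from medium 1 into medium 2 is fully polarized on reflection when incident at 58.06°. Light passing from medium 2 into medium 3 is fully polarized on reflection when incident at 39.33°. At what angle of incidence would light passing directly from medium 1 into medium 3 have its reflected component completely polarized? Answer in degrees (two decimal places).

θ_B ≈ 52.73°

Each Brewster angle gives a ratio: n₂/n₁ = tan 58.06° = 1.6041, n₃/n₂ = tan 39.33° = 0.8194.
Multiplying, n₃/n₁ = 1.6041 × 0.8194 = 1.3143, and θ_B(1→3) = arctan 1.3143 = 52.73°.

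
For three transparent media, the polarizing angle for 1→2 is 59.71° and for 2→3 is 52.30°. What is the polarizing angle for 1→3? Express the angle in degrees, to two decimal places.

θ_B ≈ 65.70°

Each Brewster angle gives a ratio: n₂/n₁ = tan 59.71° = 1.7120, n₃/n₂ = tan 52.30° = 1.2938.
n₃/n₁ = 2.2150. Then tan θ_B(1→3) = n₃/n₁, so θ_B(1→3) = arctan(2.2150) = 65.70°.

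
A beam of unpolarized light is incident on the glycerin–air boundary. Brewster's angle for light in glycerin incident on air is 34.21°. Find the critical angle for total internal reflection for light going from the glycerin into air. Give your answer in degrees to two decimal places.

θ_c ≈ 42.83°

tan θ_B = n₂/n₁ = tan 34.21° = 0.6799.
Total internal reflection: sin θ_c = n₂/n₁ = 0.6799.
θ_c = arcsin(0.6799) = 42.83°.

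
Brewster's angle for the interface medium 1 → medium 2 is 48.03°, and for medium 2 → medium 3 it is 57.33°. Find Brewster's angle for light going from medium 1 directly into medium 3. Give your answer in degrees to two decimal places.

θ_B ≈ 60.02°

n₂/n₁ = tan 48.03° = 1.1118 and n₃/n₂ = tan 57.33° = 1.5595.
n₃/n₁ = 1.7338. Then tan θ_B(1→3) = n₃/n₁, so θ_B(1→3) = arctan(1.7338) = 60.02°.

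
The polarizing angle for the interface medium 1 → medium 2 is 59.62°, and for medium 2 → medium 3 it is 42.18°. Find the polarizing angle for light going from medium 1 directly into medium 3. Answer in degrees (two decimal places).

n₂/n₁ = tan 59.62° = 1.7058 and n₃/n₂ = tan 42.18° = 0.9061.
Multiplying, n₃/n₁ = 1.7058 × 0.9061 = 1.5457, and θ_B(1→3) = arctan 1.5457 = 57.10°.

θ_B ≈ 57.10°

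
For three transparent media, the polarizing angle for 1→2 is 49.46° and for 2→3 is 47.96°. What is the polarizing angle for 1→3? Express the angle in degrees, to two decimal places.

θ_B ≈ 52.36°

tan θ_B(1→2) = n₂/n₁ = tan 49.46° = 1.1692.
tan θ_B(2→3) = n₃/n₂ = tan 47.96° = 1.1091.
n₃/n₁ = 1.2967. Then tan θ_B(1→3) = n₃/n₁, so θ_B(1→3) = arctan(1.2967) = 52.36°.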